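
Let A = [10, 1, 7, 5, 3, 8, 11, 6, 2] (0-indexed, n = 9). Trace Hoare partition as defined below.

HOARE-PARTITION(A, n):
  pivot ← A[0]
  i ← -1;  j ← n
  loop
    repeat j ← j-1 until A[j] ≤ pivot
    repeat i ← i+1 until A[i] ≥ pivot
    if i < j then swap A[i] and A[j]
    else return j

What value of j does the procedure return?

6

pivot = A[0] = 10; i = -1, j = 9
j→8 (A[8]=2≤10), i→0 (A[0]=10≥10); i<j, swap → [2, 1, 7, 5, 3, 8, 11, 6, 10]
j→7 (A[7]=6≤10), i→6 (A[6]=11≥10); i<j, swap → [2, 1, 7, 5, 3, 8, 6, 11, 10]
j→6, i→7; i≥j, return j=6. A = [2, 1, 7, 5, 3, 8, 6, 11, 10]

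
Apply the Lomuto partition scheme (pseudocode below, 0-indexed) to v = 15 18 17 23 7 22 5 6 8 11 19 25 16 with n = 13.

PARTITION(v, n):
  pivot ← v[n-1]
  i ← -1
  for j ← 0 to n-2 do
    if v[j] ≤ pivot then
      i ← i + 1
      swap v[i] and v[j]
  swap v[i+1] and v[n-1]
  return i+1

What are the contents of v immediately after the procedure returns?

pivot=16, i=-1
j=0: 15≤16, i=0, swap(0,0) ⇒ 15 18 17 23 7 22 5 6 8 11 19 25 16
j=1: 18>16, skip
j=2: 17>16, skip
j=3: 23>16, skip
j=4: 7≤16, i=1, swap(1,4) ⇒ 15 7 17 23 18 22 5 6 8 11 19 25 16
j=5: 22>16, skip
j=6: 5≤16, i=2, swap(2,6) ⇒ 15 7 5 23 18 22 17 6 8 11 19 25 16
j=7: 6≤16, i=3, swap(3,7) ⇒ 15 7 5 6 18 22 17 23 8 11 19 25 16
j=8: 8≤16, i=4, swap(4,8) ⇒ 15 7 5 6 8 22 17 23 18 11 19 25 16
j=9: 11≤16, i=5, swap(5,9) ⇒ 15 7 5 6 8 11 17 23 18 22 19 25 16
j=10: 19>16, skip
j=11: 25>16, skip
swap(6,12) ⇒ 15 7 5 6 8 11 16 23 18 22 19 25 17; return 6

15 7 5 6 8 11 16 23 18 22 19 25 17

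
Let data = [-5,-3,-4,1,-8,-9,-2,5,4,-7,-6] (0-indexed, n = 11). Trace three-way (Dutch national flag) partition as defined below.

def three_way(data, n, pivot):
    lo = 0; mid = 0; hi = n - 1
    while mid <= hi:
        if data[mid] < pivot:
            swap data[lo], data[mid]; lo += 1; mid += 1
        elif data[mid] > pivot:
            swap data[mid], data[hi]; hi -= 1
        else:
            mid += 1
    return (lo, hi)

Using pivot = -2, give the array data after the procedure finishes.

pivot = -2; lo=0, mid=0, hi=10
data[mid]=-5<-2: swap data[0],data[0]; lo=1,mid=1 → [-5,-3,-4,1,-8,-9,-2,5,4,-7,-6]
data[mid]=-3<-2: swap data[1],data[1]; lo=2,mid=2 → [-5,-3,-4,1,-8,-9,-2,5,4,-7,-6]
data[mid]=-4<-2: swap data[2],data[2]; lo=3,mid=3 → [-5,-3,-4,1,-8,-9,-2,5,4,-7,-6]
data[mid]=1>-2: swap data[3],data[10]; hi=9 → [-5,-3,-4,-6,-8,-9,-2,5,4,-7,1]
data[mid]=-6<-2: swap data[3],data[3]; lo=4,mid=4 → [-5,-3,-4,-6,-8,-9,-2,5,4,-7,1]
data[mid]=-8<-2: swap data[4],data[4]; lo=5,mid=5 → [-5,-3,-4,-6,-8,-9,-2,5,4,-7,1]
data[mid]=-9<-2: swap data[5],data[5]; lo=6,mid=6 → [-5,-3,-4,-6,-8,-9,-2,5,4,-7,1]
data[mid]=-2=-2: mid=7
data[mid]=5>-2: swap data[7],data[9]; hi=8 → [-5,-3,-4,-6,-8,-9,-2,-7,4,5,1]
data[mid]=-7<-2: swap data[6],data[7]; lo=7,mid=8 → [-5,-3,-4,-6,-8,-9,-7,-2,4,5,1]
data[mid]=4>-2: swap data[8],data[8]; hi=7 → [-5,-3,-4,-6,-8,-9,-7,-2,4,5,1]
end: lo=7, hi=7; data = [-5,-3,-4,-6,-8,-9,-7,-2,4,5,1]

[-5,-3,-4,-6,-8,-9,-7,-2,4,5,1]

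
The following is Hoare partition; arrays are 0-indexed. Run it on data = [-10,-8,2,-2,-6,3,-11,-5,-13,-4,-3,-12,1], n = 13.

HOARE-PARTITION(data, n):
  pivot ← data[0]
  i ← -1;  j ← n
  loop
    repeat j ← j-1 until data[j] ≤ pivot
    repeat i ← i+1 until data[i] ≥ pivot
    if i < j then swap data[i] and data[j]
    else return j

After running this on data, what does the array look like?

pivot = data[0] = -10; i = -1, j = 13
j→11 (data[11]=-12≤-10), i→0 (data[0]=-10≥-10); i<j, swap → [-12,-8,2,-2,-6,3,-11,-5,-13,-4,-3,-10,1]
j→8 (data[8]=-13≤-10), i→1 (data[1]=-8≥-10); i<j, swap → [-12,-13,2,-2,-6,3,-11,-5,-8,-4,-3,-10,1]
j→6 (data[6]=-11≤-10), i→2 (data[2]=2≥-10); i<j, swap → [-12,-13,-11,-2,-6,3,2,-5,-8,-4,-3,-10,1]
j→2, i→3; i≥j, return j=2. data = [-12,-13,-11,-2,-6,3,2,-5,-8,-4,-3,-10,1]

[-12,-13,-11,-2,-6,3,2,-5,-8,-4,-3,-10,1]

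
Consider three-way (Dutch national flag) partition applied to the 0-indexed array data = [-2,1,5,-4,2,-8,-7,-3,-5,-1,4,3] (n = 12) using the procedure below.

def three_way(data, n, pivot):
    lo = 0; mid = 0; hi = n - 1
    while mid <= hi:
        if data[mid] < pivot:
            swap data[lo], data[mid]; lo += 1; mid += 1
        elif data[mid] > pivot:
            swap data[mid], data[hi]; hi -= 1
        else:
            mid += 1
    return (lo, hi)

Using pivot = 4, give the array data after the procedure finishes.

pivot = 4; lo=0, mid=0, hi=11
data[mid]=-2<4: swap data[0],data[0]; lo=1,mid=1 → [-2,1,5,-4,2,-8,-7,-3,-5,-1,4,3]
data[mid]=1<4: swap data[1],data[1]; lo=2,mid=2 → [-2,1,5,-4,2,-8,-7,-3,-5,-1,4,3]
data[mid]=5>4: swap data[2],data[11]; hi=10 → [-2,1,3,-4,2,-8,-7,-3,-5,-1,4,5]
data[mid]=3<4: swap data[2],data[2]; lo=3,mid=3 → [-2,1,3,-4,2,-8,-7,-3,-5,-1,4,5]
data[mid]=-4<4: swap data[3],data[3]; lo=4,mid=4 → [-2,1,3,-4,2,-8,-7,-3,-5,-1,4,5]
data[mid]=2<4: swap data[4],data[4]; lo=5,mid=5 → [-2,1,3,-4,2,-8,-7,-3,-5,-1,4,5]
data[mid]=-8<4: swap data[5],data[5]; lo=6,mid=6 → [-2,1,3,-4,2,-8,-7,-3,-5,-1,4,5]
data[mid]=-7<4: swap data[6],data[6]; lo=7,mid=7 → [-2,1,3,-4,2,-8,-7,-3,-5,-1,4,5]
data[mid]=-3<4: swap data[7],data[7]; lo=8,mid=8 → [-2,1,3,-4,2,-8,-7,-3,-5,-1,4,5]
data[mid]=-5<4: swap data[8],data[8]; lo=9,mid=9 → [-2,1,3,-4,2,-8,-7,-3,-5,-1,4,5]
data[mid]=-1<4: swap data[9],data[9]; lo=10,mid=10 → [-2,1,3,-4,2,-8,-7,-3,-5,-1,4,5]
data[mid]=4=4: mid=11
end: lo=10, hi=10; data = [-2,1,3,-4,2,-8,-7,-3,-5,-1,4,5]

[-2,1,3,-4,2,-8,-7,-3,-5,-1,4,5]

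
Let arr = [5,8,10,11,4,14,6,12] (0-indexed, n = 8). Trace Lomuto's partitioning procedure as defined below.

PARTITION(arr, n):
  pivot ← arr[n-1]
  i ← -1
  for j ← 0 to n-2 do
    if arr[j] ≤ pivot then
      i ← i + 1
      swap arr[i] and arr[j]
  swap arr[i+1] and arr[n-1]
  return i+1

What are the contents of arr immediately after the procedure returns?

[5,8,10,11,4,6,12,14]

pivot=12, i=-1
j=0: 5≤12, i=0, swap(0,0) ⇒ [5,8,10,11,4,14,6,12]
j=1: 8≤12, i=1, swap(1,1) ⇒ [5,8,10,11,4,14,6,12]
j=2: 10≤12, i=2, swap(2,2) ⇒ [5,8,10,11,4,14,6,12]
j=3: 11≤12, i=3, swap(3,3) ⇒ [5,8,10,11,4,14,6,12]
j=4: 4≤12, i=4, swap(4,4) ⇒ [5,8,10,11,4,14,6,12]
j=5: 14>12, skip
j=6: 6≤12, i=5, swap(5,6) ⇒ [5,8,10,11,4,6,14,12]
swap(6,7) ⇒ [5,8,10,11,4,6,12,14]; return 6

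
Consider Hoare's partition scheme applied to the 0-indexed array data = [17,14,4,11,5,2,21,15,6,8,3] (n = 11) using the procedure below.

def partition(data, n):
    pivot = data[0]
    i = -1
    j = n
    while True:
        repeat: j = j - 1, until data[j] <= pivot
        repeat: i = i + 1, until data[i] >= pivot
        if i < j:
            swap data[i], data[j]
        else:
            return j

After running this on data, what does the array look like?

[3,14,4,11,5,2,8,15,6,21,17]

pivot = data[0] = 17; i = -1, j = 11
j→10 (data[10]=3≤17), i→0 (data[0]=17≥17); i<j, swap → [3,14,4,11,5,2,21,15,6,8,17]
j→9 (data[9]=8≤17), i→6 (data[6]=21≥17); i<j, swap → [3,14,4,11,5,2,8,15,6,21,17]
j→8, i→9; i≥j, return j=8. data = [3,14,4,11,5,2,8,15,6,21,17]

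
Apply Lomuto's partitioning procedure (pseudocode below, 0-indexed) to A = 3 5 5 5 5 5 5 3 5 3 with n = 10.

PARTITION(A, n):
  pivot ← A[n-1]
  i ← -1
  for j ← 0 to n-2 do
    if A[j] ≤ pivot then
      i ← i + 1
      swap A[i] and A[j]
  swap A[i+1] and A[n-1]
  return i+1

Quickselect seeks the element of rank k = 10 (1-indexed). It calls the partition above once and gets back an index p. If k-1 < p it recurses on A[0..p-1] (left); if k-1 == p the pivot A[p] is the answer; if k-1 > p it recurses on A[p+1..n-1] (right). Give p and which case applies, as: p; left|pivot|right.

2; right

pivot = A[9] = 3; i = -1
j=0: A[0]=3 ≤ 3 → i=0, swap A[0],A[0] (no change) → 3 5 5 5 5 5 5 3 5 3
j=1: A[1]=5 > 3 → no swap
j=2: A[2]=5 > 3 → no swap
j=3: A[3]=5 > 3 → no swap
j=4: A[4]=5 > 3 → no swap
j=5: A[5]=5 > 3 → no swap
j=6: A[6]=5 > 3 → no swap
j=7: A[7]=3 ≤ 3 → i=1, swap A[1],A[7] → 3 3 5 5 5 5 5 5 5 3
j=8: A[8]=5 > 3 → no swap
final swap A[2],A[9] → 3 3 3 5 5 5 5 5 5 5; return 2
p = 2; k-1 = 9 > 2 ⇒ right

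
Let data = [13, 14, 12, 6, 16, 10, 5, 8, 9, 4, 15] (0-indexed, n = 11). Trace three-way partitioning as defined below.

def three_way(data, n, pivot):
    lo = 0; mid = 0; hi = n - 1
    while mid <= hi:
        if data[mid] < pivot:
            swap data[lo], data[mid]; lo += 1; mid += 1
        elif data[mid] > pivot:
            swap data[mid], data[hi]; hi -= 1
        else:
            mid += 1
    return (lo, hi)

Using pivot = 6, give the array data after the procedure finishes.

[4, 5, 6, 16, 10, 12, 8, 9, 14, 15, 13]

lo=0 mid=0 hi=10
13>6: swap(0,10), hi=9 ⇒ [15, 14, 12, 6, 16, 10, 5, 8, 9, 4, 13]
15>6: swap(0,9), hi=8 ⇒ [4, 14, 12, 6, 16, 10, 5, 8, 9, 15, 13]
4<6: swap(0,0), lo=1 mid=1 ⇒ [4, 14, 12, 6, 16, 10, 5, 8, 9, 15, 13]
14>6: swap(1,8), hi=7 ⇒ [4, 9, 12, 6, 16, 10, 5, 8, 14, 15, 13]
9>6: swap(1,7), hi=6 ⇒ [4, 8, 12, 6, 16, 10, 5, 9, 14, 15, 13]
8>6: swap(1,6), hi=5 ⇒ [4, 5, 12, 6, 16, 10, 8, 9, 14, 15, 13]
5<6: swap(1,1), lo=2 mid=2 ⇒ [4, 5, 12, 6, 16, 10, 8, 9, 14, 15, 13]
12>6: swap(2,5), hi=4 ⇒ [4, 5, 10, 6, 16, 12, 8, 9, 14, 15, 13]
10>6: swap(2,4), hi=3 ⇒ [4, 5, 16, 6, 10, 12, 8, 9, 14, 15, 13]
16>6: swap(2,3), hi=2 ⇒ [4, 5, 6, 16, 10, 12, 8, 9, 14, 15, 13]
6=6: mid=3
done. lo=2 hi=2; data=[4, 5, 6, 16, 10, 12, 8, 9, 14, 15, 13]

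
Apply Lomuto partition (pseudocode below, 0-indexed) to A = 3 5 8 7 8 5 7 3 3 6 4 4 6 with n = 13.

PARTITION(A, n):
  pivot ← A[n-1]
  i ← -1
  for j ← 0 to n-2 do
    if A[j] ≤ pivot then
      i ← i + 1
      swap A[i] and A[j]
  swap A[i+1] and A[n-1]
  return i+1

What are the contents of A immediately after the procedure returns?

pivot=6, i=-1
j=0: 3≤6, i=0, swap(0,0) ⇒ 3 5 8 7 8 5 7 3 3 6 4 4 6
j=1: 5≤6, i=1, swap(1,1) ⇒ 3 5 8 7 8 5 7 3 3 6 4 4 6
j=2: 8>6, skip
j=3: 7>6, skip
j=4: 8>6, skip
j=5: 5≤6, i=2, swap(2,5) ⇒ 3 5 5 7 8 8 7 3 3 6 4 4 6
j=6: 7>6, skip
j=7: 3≤6, i=3, swap(3,7) ⇒ 3 5 5 3 8 8 7 7 3 6 4 4 6
j=8: 3≤6, i=4, swap(4,8) ⇒ 3 5 5 3 3 8 7 7 8 6 4 4 6
j=9: 6≤6, i=5, swap(5,9) ⇒ 3 5 5 3 3 6 7 7 8 8 4 4 6
j=10: 4≤6, i=6, swap(6,10) ⇒ 3 5 5 3 3 6 4 7 8 8 7 4 6
j=11: 4≤6, i=7, swap(7,11) ⇒ 3 5 5 3 3 6 4 4 8 8 7 7 6
swap(8,12) ⇒ 3 5 5 3 3 6 4 4 6 8 7 7 8; return 8

3 5 5 3 3 6 4 4 6 8 7 7 8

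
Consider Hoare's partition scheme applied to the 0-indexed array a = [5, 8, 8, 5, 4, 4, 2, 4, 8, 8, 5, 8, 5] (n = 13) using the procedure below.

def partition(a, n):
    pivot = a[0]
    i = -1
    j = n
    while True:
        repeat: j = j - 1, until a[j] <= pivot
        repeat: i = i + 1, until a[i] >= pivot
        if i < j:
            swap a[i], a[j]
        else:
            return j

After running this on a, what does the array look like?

pivot=5
j stops at 12 (5), i stops at 0 (5); swap ⇒ [5, 8, 8, 5, 4, 4, 2, 4, 8, 8, 5, 8, 5]
j stops at 10 (5), i stops at 1 (8); swap ⇒ [5, 5, 8, 5, 4, 4, 2, 4, 8, 8, 8, 8, 5]
j stops at 7 (4), i stops at 2 (8); swap ⇒ [5, 5, 4, 5, 4, 4, 2, 8, 8, 8, 8, 8, 5]
j stops at 6 (2), i stops at 3 (5); swap ⇒ [5, 5, 4, 2, 4, 4, 5, 8, 8, 8, 8, 8, 5]
j stops at 5, i stops at 6; i≥j ⇒ return 5. a=[5, 5, 4, 2, 4, 4, 5, 8, 8, 8, 8, 8, 5]

[5, 5, 4, 2, 4, 4, 5, 8, 8, 8, 8, 8, 5]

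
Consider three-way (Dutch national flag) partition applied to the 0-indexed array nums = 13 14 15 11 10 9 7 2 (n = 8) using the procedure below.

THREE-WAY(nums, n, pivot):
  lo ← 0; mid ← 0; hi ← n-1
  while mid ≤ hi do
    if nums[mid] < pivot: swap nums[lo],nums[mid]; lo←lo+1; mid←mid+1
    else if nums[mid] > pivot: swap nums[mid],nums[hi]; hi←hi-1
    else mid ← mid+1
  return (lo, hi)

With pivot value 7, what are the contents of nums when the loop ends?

pivot = 7; lo=0, mid=0, hi=7
nums[mid]=13>7: swap nums[0],nums[7]; hi=6 → 2 14 15 11 10 9 7 13
nums[mid]=2<7: swap nums[0],nums[0]; lo=1,mid=1 → 2 14 15 11 10 9 7 13
nums[mid]=14>7: swap nums[1],nums[6]; hi=5 → 2 7 15 11 10 9 14 13
nums[mid]=7=7: mid=2
nums[mid]=15>7: swap nums[2],nums[5]; hi=4 → 2 7 9 11 10 15 14 13
nums[mid]=9>7: swap nums[2],nums[4]; hi=3 → 2 7 10 11 9 15 14 13
nums[mid]=10>7: swap nums[2],nums[3]; hi=2 → 2 7 11 10 9 15 14 13
nums[mid]=11>7: swap nums[2],nums[2]; hi=1 → 2 7 11 10 9 15 14 13
end: lo=1, hi=1; nums = 2 7 11 10 9 15 14 13

2 7 11 10 9 15 14 13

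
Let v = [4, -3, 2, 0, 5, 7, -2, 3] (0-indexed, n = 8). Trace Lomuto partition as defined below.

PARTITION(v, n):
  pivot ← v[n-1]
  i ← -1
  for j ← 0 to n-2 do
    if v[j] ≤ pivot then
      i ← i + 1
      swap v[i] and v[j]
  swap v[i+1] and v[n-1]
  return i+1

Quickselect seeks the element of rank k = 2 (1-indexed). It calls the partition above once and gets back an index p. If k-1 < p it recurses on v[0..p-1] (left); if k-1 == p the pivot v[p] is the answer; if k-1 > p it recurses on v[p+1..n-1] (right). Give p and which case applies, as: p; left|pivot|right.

4; left

pivot = v[7] = 3; i = -1
j=0: v[0]=4 > 3 → no swap
j=1: v[1]=-3 ≤ 3 → i=0, swap v[0],v[1] → [-3, 4, 2, 0, 5, 7, -2, 3]
j=2: v[2]=2 ≤ 3 → i=1, swap v[1],v[2] → [-3, 2, 4, 0, 5, 7, -2, 3]
j=3: v[3]=0 ≤ 3 → i=2, swap v[2],v[3] → [-3, 2, 0, 4, 5, 7, -2, 3]
j=4: v[4]=5 > 3 → no swap
j=5: v[5]=7 > 3 → no swap
j=6: v[6]=-2 ≤ 3 → i=3, swap v[3],v[6] → [-3, 2, 0, -2, 5, 7, 4, 3]
final swap v[4],v[7] → [-3, 2, 0, -2, 3, 7, 4, 5]; return 4
p = 4; k-1 = 1 < 4 ⇒ left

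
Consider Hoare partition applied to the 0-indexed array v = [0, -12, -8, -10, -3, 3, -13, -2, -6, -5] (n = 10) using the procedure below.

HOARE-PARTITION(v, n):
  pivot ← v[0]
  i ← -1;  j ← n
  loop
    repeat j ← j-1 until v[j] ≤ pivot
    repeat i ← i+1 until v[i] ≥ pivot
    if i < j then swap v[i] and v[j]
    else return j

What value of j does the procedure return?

pivot = v[0] = 0; i = -1, j = 10
j→9 (v[9]=-5≤0), i→0 (v[0]=0≥0); i<j, swap → [-5, -12, -8, -10, -3, 3, -13, -2, -6, 0]
j→8 (v[8]=-6≤0), i→5 (v[5]=3≥0); i<j, swap → [-5, -12, -8, -10, -3, -6, -13, -2, 3, 0]
j→7, i→8; i≥j, return j=7. v = [-5, -12, -8, -10, -3, -6, -13, -2, 3, 0]

7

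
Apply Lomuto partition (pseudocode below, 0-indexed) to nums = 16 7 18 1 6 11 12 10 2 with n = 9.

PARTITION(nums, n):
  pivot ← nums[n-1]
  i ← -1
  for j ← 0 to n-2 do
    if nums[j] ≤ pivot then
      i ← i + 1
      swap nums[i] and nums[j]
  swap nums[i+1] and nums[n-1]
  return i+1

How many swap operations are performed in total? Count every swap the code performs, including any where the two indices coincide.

pivot = nums[8] = 2; i = -1
j=0: nums[0]=16 > 2 → no swap
j=1: nums[1]=7 > 2 → no swap
j=2: nums[2]=18 > 2 → no swap
j=3: nums[3]=1 ≤ 2 → i=0, swap nums[0],nums[3] → 1 7 18 16 6 11 12 10 2
j=4: nums[4]=6 > 2 → no swap
j=5: nums[5]=11 > 2 → no swap
j=6: nums[6]=12 > 2 → no swap
j=7: nums[7]=10 > 2 → no swap
final swap nums[1],nums[8] → 1 2 18 16 6 11 12 10 7; return 1

2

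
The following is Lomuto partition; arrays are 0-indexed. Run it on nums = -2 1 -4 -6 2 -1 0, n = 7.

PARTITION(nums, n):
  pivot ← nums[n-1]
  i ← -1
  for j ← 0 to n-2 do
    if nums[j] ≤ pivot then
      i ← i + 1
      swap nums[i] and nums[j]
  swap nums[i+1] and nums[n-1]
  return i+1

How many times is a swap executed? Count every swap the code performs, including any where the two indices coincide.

5

pivot=0, i=-1
j=0: -2≤0, i=0, swap(0,0) ⇒ -2 1 -4 -6 2 -1 0
j=1: 1>0, skip
j=2: -4≤0, i=1, swap(1,2) ⇒ -2 -4 1 -6 2 -1 0
j=3: -6≤0, i=2, swap(2,3) ⇒ -2 -4 -6 1 2 -1 0
j=4: 2>0, skip
j=5: -1≤0, i=3, swap(3,5) ⇒ -2 -4 -6 -1 2 1 0
swap(4,6) ⇒ -2 -4 -6 -1 0 1 2; return 4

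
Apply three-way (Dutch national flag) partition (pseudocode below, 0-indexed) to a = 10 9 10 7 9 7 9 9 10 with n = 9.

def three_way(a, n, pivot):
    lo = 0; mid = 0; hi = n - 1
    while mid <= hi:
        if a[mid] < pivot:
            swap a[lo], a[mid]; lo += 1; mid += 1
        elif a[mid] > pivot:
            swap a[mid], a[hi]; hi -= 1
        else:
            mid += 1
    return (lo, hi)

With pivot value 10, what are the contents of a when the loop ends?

9 7 9 7 9 9 10 10 10

lo=0 mid=0 hi=8
10=10: mid=1
9<10: swap(0,1), lo=1 mid=2 ⇒ 9 10 10 7 9 7 9 9 10
10=10: mid=3
7<10: swap(1,3), lo=2 mid=4 ⇒ 9 7 10 10 9 7 9 9 10
9<10: swap(2,4), lo=3 mid=5 ⇒ 9 7 9 10 10 7 9 9 10
7<10: swap(3,5), lo=4 mid=6 ⇒ 9 7 9 7 10 10 9 9 10
9<10: swap(4,6), lo=5 mid=7 ⇒ 9 7 9 7 9 10 10 9 10
9<10: swap(5,7), lo=6 mid=8 ⇒ 9 7 9 7 9 9 10 10 10
10=10: mid=9
done. lo=6 hi=8; a=9 7 9 7 9 9 10 10 10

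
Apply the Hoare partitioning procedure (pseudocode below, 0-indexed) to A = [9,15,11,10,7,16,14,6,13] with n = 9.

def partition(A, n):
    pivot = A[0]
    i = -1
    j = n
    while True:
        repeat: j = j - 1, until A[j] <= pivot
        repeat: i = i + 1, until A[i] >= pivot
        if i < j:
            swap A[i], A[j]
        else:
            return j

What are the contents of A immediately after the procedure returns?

pivot=9
j stops at 7 (6), i stops at 0 (9); swap ⇒ [6,15,11,10,7,16,14,9,13]
j stops at 4 (7), i stops at 1 (15); swap ⇒ [6,7,11,10,15,16,14,9,13]
j stops at 1, i stops at 2; i≥j ⇒ return 1. A=[6,7,11,10,15,16,14,9,13]

[6,7,11,10,15,16,14,9,13]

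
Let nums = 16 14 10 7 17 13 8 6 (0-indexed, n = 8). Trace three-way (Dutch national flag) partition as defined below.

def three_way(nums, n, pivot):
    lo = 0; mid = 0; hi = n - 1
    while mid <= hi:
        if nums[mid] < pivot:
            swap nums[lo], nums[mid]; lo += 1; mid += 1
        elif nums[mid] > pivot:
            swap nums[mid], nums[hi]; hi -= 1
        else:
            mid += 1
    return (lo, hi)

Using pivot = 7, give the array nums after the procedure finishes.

6 7 10 17 13 8 14 16

lo=0 mid=0 hi=7
16>7: swap(0,7), hi=6 ⇒ 6 14 10 7 17 13 8 16
6<7: swap(0,0), lo=1 mid=1 ⇒ 6 14 10 7 17 13 8 16
14>7: swap(1,6), hi=5 ⇒ 6 8 10 7 17 13 14 16
8>7: swap(1,5), hi=4 ⇒ 6 13 10 7 17 8 14 16
13>7: swap(1,4), hi=3 ⇒ 6 17 10 7 13 8 14 16
17>7: swap(1,3), hi=2 ⇒ 6 7 10 17 13 8 14 16
7=7: mid=2
10>7: swap(2,2), hi=1 ⇒ 6 7 10 17 13 8 14 16
done. lo=1 hi=1; nums=6 7 10 17 13 8 14 16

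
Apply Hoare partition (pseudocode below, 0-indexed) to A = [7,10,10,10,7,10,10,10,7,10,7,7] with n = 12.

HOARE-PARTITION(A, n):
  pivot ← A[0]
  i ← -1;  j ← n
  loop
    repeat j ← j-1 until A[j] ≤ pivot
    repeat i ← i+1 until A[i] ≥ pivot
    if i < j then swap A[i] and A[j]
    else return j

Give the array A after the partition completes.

pivot=7
j stops at 11 (7), i stops at 0 (7); swap ⇒ [7,10,10,10,7,10,10,10,7,10,7,7]
j stops at 10 (7), i stops at 1 (10); swap ⇒ [7,7,10,10,7,10,10,10,7,10,10,7]
j stops at 8 (7), i stops at 2 (10); swap ⇒ [7,7,7,10,7,10,10,10,10,10,10,7]
j stops at 4 (7), i stops at 3 (10); swap ⇒ [7,7,7,7,10,10,10,10,10,10,10,7]
j stops at 3, i stops at 4; i≥j ⇒ return 3. A=[7,7,7,7,10,10,10,10,10,10,10,7]

[7,7,7,7,10,10,10,10,10,10,10,7]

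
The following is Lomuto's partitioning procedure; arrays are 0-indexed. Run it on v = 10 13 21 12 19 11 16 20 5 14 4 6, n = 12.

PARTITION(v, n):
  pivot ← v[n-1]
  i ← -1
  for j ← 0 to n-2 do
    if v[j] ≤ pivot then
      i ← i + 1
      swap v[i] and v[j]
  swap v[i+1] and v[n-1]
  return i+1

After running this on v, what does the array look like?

pivot=6, i=-1
j=0: 10>6, skip
j=1: 13>6, skip
j=2: 21>6, skip
j=3: 12>6, skip
j=4: 19>6, skip
j=5: 11>6, skip
j=6: 16>6, skip
j=7: 20>6, skip
j=8: 5≤6, i=0, swap(0,8) ⇒ 5 13 21 12 19 11 16 20 10 14 4 6
j=9: 14>6, skip
j=10: 4≤6, i=1, swap(1,10) ⇒ 5 4 21 12 19 11 16 20 10 14 13 6
swap(2,11) ⇒ 5 4 6 12 19 11 16 20 10 14 13 21; return 2

5 4 6 12 19 11 16 20 10 14 13 21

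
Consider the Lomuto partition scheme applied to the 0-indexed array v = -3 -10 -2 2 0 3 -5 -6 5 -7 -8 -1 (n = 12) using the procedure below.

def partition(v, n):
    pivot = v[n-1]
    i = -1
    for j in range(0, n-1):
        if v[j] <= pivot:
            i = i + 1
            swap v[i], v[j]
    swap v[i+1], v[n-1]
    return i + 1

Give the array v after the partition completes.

-3 -10 -2 -5 -6 -7 -8 -1 5 3 2 0

pivot = v[11] = -1; i = -1
j=0: v[0]=-3 ≤ -1 → i=0, swap v[0],v[0] (no change) → -3 -10 -2 2 0 3 -5 -6 5 -7 -8 -1
j=1: v[1]=-10 ≤ -1 → i=1, swap v[1],v[1] (no change) → -3 -10 -2 2 0 3 -5 -6 5 -7 -8 -1
j=2: v[2]=-2 ≤ -1 → i=2, swap v[2],v[2] (no change) → -3 -10 -2 2 0 3 -5 -6 5 -7 -8 -1
j=3: v[3]=2 > -1 → no swap
j=4: v[4]=0 > -1 → no swap
j=5: v[5]=3 > -1 → no swap
j=6: v[6]=-5 ≤ -1 → i=3, swap v[3],v[6] → -3 -10 -2 -5 0 3 2 -6 5 -7 -8 -1
j=7: v[7]=-6 ≤ -1 → i=4, swap v[4],v[7] → -3 -10 -2 -5 -6 3 2 0 5 -7 -8 -1
j=8: v[8]=5 > -1 → no swap
j=9: v[9]=-7 ≤ -1 → i=5, swap v[5],v[9] → -3 -10 -2 -5 -6 -7 2 0 5 3 -8 -1
j=10: v[10]=-8 ≤ -1 → i=6, swap v[6],v[10] → -3 -10 -2 -5 -6 -7 -8 0 5 3 2 -1
final swap v[7],v[11] → -3 -10 -2 -5 -6 -7 -8 -1 5 3 2 0; return 7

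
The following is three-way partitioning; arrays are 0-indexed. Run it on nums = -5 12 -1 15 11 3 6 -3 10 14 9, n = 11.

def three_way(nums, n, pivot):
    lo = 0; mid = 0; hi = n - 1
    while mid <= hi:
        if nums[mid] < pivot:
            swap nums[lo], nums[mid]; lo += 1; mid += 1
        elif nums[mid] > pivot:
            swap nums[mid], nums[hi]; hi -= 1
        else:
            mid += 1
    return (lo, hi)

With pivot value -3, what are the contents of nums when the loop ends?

-5 -3 15 11 3 6 -1 10 14 9 12

pivot = -3; lo=0, mid=0, hi=10
nums[mid]=-5<-3: swap nums[0],nums[0]; lo=1,mid=1 → -5 12 -1 15 11 3 6 -3 10 14 9
nums[mid]=12>-3: swap nums[1],nums[10]; hi=9 → -5 9 -1 15 11 3 6 -3 10 14 12
nums[mid]=9>-3: swap nums[1],nums[9]; hi=8 → -5 14 -1 15 11 3 6 -3 10 9 12
nums[mid]=14>-3: swap nums[1],nums[8]; hi=7 → -5 10 -1 15 11 3 6 -3 14 9 12
nums[mid]=10>-3: swap nums[1],nums[7]; hi=6 → -5 -3 -1 15 11 3 6 10 14 9 12
nums[mid]=-3=-3: mid=2
nums[mid]=-1>-3: swap nums[2],nums[6]; hi=5 → -5 -3 6 15 11 3 -1 10 14 9 12
nums[mid]=6>-3: swap nums[2],nums[5]; hi=4 → -5 -3 3 15 11 6 -1 10 14 9 12
nums[mid]=3>-3: swap nums[2],nums[4]; hi=3 → -5 -3 11 15 3 6 -1 10 14 9 12
nums[mid]=11>-3: swap nums[2],nums[3]; hi=2 → -5 -3 15 11 3 6 -1 10 14 9 12
nums[mid]=15>-3: swap nums[2],nums[2]; hi=1 → -5 -3 15 11 3 6 -1 10 14 9 12
end: lo=1, hi=1; nums = -5 -3 15 11 3 6 -1 10 14 9 12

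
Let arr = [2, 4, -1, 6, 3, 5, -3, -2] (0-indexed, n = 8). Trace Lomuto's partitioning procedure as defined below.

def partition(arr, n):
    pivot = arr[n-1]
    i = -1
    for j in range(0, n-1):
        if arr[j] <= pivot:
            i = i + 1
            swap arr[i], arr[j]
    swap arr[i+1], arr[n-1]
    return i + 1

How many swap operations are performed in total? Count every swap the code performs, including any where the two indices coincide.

2

pivot=-2, i=-1
j=0: 2>-2, skip
j=1: 4>-2, skip
j=2: -1>-2, skip
j=3: 6>-2, skip
j=4: 3>-2, skip
j=5: 5>-2, skip
j=6: -3≤-2, i=0, swap(0,6) ⇒ [-3, 4, -1, 6, 3, 5, 2, -2]
swap(1,7) ⇒ [-3, -2, -1, 6, 3, 5, 2, 4]; return 1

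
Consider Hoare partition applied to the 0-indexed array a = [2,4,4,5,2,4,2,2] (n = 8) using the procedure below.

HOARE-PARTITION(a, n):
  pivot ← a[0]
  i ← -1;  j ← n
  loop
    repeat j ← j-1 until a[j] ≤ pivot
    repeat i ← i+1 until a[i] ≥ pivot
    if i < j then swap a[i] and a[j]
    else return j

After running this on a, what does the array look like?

[2,2,2,5,4,4,4,2]

pivot = a[0] = 2; i = -1, j = 8
j→7 (a[7]=2≤2), i→0 (a[0]=2≥2); i<j, swap → [2,4,4,5,2,4,2,2]
j→6 (a[6]=2≤2), i→1 (a[1]=4≥2); i<j, swap → [2,2,4,5,2,4,4,2]
j→4 (a[4]=2≤2), i→2 (a[2]=4≥2); i<j, swap → [2,2,2,5,4,4,4,2]
j→2, i→3; i≥j, return j=2. a = [2,2,2,5,4,4,4,2]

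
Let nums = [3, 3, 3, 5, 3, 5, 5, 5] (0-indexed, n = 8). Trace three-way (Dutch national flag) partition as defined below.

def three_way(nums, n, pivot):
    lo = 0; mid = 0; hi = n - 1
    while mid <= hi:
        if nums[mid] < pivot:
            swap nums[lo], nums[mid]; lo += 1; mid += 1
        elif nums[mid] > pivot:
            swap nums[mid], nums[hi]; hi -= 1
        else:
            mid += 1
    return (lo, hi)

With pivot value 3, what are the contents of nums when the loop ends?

[3, 3, 3, 3, 5, 5, 5, 5]

pivot = 3; lo=0, mid=0, hi=7
nums[mid]=3=3: mid=1
nums[mid]=3=3: mid=2
nums[mid]=3=3: mid=3
nums[mid]=5>3: swap nums[3],nums[7]; hi=6 → [3, 3, 3, 5, 3, 5, 5, 5]
nums[mid]=5>3: swap nums[3],nums[6]; hi=5 → [3, 3, 3, 5, 3, 5, 5, 5]
nums[mid]=5>3: swap nums[3],nums[5]; hi=4 → [3, 3, 3, 5, 3, 5, 5, 5]
nums[mid]=5>3: swap nums[3],nums[4]; hi=3 → [3, 3, 3, 3, 5, 5, 5, 5]
nums[mid]=3=3: mid=4
end: lo=0, hi=3; nums = [3, 3, 3, 3, 5, 5, 5, 5]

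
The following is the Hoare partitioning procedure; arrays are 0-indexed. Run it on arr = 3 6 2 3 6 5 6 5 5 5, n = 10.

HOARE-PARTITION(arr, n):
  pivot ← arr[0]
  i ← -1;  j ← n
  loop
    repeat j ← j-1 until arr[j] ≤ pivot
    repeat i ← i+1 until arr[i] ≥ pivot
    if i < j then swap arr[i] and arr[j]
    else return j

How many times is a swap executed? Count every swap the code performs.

2

pivot=3
j stops at 3 (3), i stops at 0 (3); swap ⇒ 3 6 2 3 6 5 6 5 5 5
j stops at 2 (2), i stops at 1 (6); swap ⇒ 3 2 6 3 6 5 6 5 5 5
j stops at 1, i stops at 2; i≥j ⇒ return 1. arr=3 2 6 3 6 5 6 5 5 5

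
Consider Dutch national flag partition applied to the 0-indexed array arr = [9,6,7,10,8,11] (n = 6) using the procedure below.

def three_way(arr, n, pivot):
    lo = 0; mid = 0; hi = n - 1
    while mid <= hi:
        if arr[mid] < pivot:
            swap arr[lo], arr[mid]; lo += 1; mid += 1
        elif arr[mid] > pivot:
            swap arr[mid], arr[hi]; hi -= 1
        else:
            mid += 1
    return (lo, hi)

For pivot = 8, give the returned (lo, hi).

pivot = 8; lo=0, mid=0, hi=5
arr[mid]=9>8: swap arr[0],arr[5]; hi=4 → [11,6,7,10,8,9]
arr[mid]=11>8: swap arr[0],arr[4]; hi=3 → [8,6,7,10,11,9]
arr[mid]=8=8: mid=1
arr[mid]=6<8: swap arr[0],arr[1]; lo=1,mid=2 → [6,8,7,10,11,9]
arr[mid]=7<8: swap arr[1],arr[2]; lo=2,mid=3 → [6,7,8,10,11,9]
arr[mid]=10>8: swap arr[3],arr[3]; hi=2 → [6,7,8,10,11,9]
end: lo=2, hi=2; arr = [6,7,8,10,11,9]

(2, 2)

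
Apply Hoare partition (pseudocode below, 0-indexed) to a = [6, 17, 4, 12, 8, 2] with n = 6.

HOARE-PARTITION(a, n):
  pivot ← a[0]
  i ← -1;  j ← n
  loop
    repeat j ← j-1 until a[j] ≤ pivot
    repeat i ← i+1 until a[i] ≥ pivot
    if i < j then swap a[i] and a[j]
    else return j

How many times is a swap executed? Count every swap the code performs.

2

pivot=6
j stops at 5 (2), i stops at 0 (6); swap ⇒ [2, 17, 4, 12, 8, 6]
j stops at 2 (4), i stops at 1 (17); swap ⇒ [2, 4, 17, 12, 8, 6]
j stops at 1, i stops at 2; i≥j ⇒ return 1. a=[2, 4, 17, 12, 8, 6]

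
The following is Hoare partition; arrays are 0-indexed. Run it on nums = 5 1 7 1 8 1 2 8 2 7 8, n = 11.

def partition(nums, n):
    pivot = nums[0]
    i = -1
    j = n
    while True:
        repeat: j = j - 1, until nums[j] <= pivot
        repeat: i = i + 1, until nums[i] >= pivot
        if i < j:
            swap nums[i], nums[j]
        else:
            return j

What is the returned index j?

4

pivot = nums[0] = 5; i = -1, j = 11
j→8 (nums[8]=2≤5), i→0 (nums[0]=5≥5); i<j, swap → 2 1 7 1 8 1 2 8 5 7 8
j→6 (nums[6]=2≤5), i→2 (nums[2]=7≥5); i<j, swap → 2 1 2 1 8 1 7 8 5 7 8
j→5 (nums[5]=1≤5), i→4 (nums[4]=8≥5); i<j, swap → 2 1 2 1 1 8 7 8 5 7 8
j→4, i→5; i≥j, return j=4. nums = 2 1 2 1 1 8 7 8 5 7 8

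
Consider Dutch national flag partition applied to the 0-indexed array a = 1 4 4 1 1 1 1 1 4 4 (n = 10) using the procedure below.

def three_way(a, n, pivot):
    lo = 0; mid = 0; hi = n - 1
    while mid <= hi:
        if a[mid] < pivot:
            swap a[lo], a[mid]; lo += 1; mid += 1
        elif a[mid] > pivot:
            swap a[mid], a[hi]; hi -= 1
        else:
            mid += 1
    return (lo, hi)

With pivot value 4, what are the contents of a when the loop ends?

pivot = 4; lo=0, mid=0, hi=9
a[mid]=1<4: swap a[0],a[0]; lo=1,mid=1 → 1 4 4 1 1 1 1 1 4 4
a[mid]=4=4: mid=2
a[mid]=4=4: mid=3
a[mid]=1<4: swap a[1],a[3]; lo=2,mid=4 → 1 1 4 4 1 1 1 1 4 4
a[mid]=1<4: swap a[2],a[4]; lo=3,mid=5 → 1 1 1 4 4 1 1 1 4 4
a[mid]=1<4: swap a[3],a[5]; lo=4,mid=6 → 1 1 1 1 4 4 1 1 4 4
a[mid]=1<4: swap a[4],a[6]; lo=5,mid=7 → 1 1 1 1 1 4 4 1 4 4
a[mid]=1<4: swap a[5],a[7]; lo=6,mid=8 → 1 1 1 1 1 1 4 4 4 4
a[mid]=4=4: mid=9
a[mid]=4=4: mid=10
end: lo=6, hi=9; a = 1 1 1 1 1 1 4 4 4 4

1 1 1 1 1 1 4 4 4 4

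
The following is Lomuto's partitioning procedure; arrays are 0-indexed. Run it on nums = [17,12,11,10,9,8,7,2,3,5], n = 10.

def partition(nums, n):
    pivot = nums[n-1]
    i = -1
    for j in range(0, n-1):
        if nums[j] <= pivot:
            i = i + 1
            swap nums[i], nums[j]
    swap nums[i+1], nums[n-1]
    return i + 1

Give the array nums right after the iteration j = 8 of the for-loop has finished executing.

[2,3,11,10,9,8,7,17,12,5]

pivot = nums[9] = 5; i = -1
j=0: nums[0]=17 > 5 → no swap
j=1: nums[1]=12 > 5 → no swap
j=2: nums[2]=11 > 5 → no swap
j=3: nums[3]=10 > 5 → no swap
j=4: nums[4]=9 > 5 → no swap
j=5: nums[5]=8 > 5 → no swap
j=6: nums[6]=7 > 5 → no swap
j=7: nums[7]=2 ≤ 5 → i=0, swap nums[0],nums[7] → [2,12,11,10,9,8,7,17,3,5]
j=8: nums[8]=3 ≤ 5 → i=1, swap nums[1],nums[8] → [2,3,11,10,9,8,7,17,12,5]
(after j=8) nums = [2,3,11,10,9,8,7,17,12,5]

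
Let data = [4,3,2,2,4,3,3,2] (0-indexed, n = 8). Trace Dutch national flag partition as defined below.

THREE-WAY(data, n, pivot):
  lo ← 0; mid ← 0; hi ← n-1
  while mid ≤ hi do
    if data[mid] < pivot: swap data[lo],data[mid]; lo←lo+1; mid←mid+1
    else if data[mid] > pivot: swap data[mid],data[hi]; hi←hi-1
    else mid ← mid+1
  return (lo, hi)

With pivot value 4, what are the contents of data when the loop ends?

[3,2,2,3,3,2,4,4]

lo=0 mid=0 hi=7
4=4: mid=1
3<4: swap(0,1), lo=1 mid=2 ⇒ [3,4,2,2,4,3,3,2]
2<4: swap(1,2), lo=2 mid=3 ⇒ [3,2,4,2,4,3,3,2]
2<4: swap(2,3), lo=3 mid=4 ⇒ [3,2,2,4,4,3,3,2]
4=4: mid=5
3<4: swap(3,5), lo=4 mid=6 ⇒ [3,2,2,3,4,4,3,2]
3<4: swap(4,6), lo=5 mid=7 ⇒ [3,2,2,3,3,4,4,2]
2<4: swap(5,7), lo=6 mid=8 ⇒ [3,2,2,3,3,2,4,4]
done. lo=6 hi=7; data=[3,2,2,3,3,2,4,4]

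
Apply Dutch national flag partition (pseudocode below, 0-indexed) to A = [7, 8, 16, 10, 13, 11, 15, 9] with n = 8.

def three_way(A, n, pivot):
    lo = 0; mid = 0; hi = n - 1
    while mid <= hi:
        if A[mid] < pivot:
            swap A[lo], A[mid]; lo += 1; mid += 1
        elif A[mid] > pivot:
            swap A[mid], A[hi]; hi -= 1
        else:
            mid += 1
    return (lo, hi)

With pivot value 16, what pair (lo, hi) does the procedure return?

(7, 7)

pivot = 16; lo=0, mid=0, hi=7
A[mid]=7<16: swap A[0],A[0]; lo=1,mid=1 → [7, 8, 16, 10, 13, 11, 15, 9]
A[mid]=8<16: swap A[1],A[1]; lo=2,mid=2 → [7, 8, 16, 10, 13, 11, 15, 9]
A[mid]=16=16: mid=3
A[mid]=10<16: swap A[2],A[3]; lo=3,mid=4 → [7, 8, 10, 16, 13, 11, 15, 9]
A[mid]=13<16: swap A[3],A[4]; lo=4,mid=5 → [7, 8, 10, 13, 16, 11, 15, 9]
A[mid]=11<16: swap A[4],A[5]; lo=5,mid=6 → [7, 8, 10, 13, 11, 16, 15, 9]
A[mid]=15<16: swap A[5],A[6]; lo=6,mid=7 → [7, 8, 10, 13, 11, 15, 16, 9]
A[mid]=9<16: swap A[6],A[7]; lo=7,mid=8 → [7, 8, 10, 13, 11, 15, 9, 16]
end: lo=7, hi=7; A = [7, 8, 10, 13, 11, 15, 9, 16]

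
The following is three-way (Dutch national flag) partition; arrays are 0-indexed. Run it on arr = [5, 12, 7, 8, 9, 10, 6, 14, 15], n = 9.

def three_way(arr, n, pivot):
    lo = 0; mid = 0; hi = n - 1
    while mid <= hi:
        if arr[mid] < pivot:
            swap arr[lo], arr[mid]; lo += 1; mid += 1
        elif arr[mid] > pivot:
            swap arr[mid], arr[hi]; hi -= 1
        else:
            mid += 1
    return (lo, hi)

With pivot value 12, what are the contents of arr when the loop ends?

lo=0 mid=0 hi=8
5<12: swap(0,0), lo=1 mid=1 ⇒ [5, 12, 7, 8, 9, 10, 6, 14, 15]
12=12: mid=2
7<12: swap(1,2), lo=2 mid=3 ⇒ [5, 7, 12, 8, 9, 10, 6, 14, 15]
8<12: swap(2,3), lo=3 mid=4 ⇒ [5, 7, 8, 12, 9, 10, 6, 14, 15]
9<12: swap(3,4), lo=4 mid=5 ⇒ [5, 7, 8, 9, 12, 10, 6, 14, 15]
10<12: swap(4,5), lo=5 mid=6 ⇒ [5, 7, 8, 9, 10, 12, 6, 14, 15]
6<12: swap(5,6), lo=6 mid=7 ⇒ [5, 7, 8, 9, 10, 6, 12, 14, 15]
14>12: swap(7,8), hi=7 ⇒ [5, 7, 8, 9, 10, 6, 12, 15, 14]
15>12: swap(7,7), hi=6 ⇒ [5, 7, 8, 9, 10, 6, 12, 15, 14]
done. lo=6 hi=6; arr=[5, 7, 8, 9, 10, 6, 12, 15, 14]

[5, 7, 8, 9, 10, 6, 12, 15, 14]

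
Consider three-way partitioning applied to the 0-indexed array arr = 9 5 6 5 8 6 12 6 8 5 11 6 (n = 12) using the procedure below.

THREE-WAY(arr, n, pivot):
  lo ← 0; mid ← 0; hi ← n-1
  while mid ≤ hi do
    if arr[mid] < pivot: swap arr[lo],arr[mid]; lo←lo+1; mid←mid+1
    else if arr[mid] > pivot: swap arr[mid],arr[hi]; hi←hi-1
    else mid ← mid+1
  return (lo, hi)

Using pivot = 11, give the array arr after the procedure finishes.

lo=0 mid=0 hi=11
9<11: swap(0,0), lo=1 mid=1 ⇒ 9 5 6 5 8 6 12 6 8 5 11 6
5<11: swap(1,1), lo=2 mid=2 ⇒ 9 5 6 5 8 6 12 6 8 5 11 6
6<11: swap(2,2), lo=3 mid=3 ⇒ 9 5 6 5 8 6 12 6 8 5 11 6
5<11: swap(3,3), lo=4 mid=4 ⇒ 9 5 6 5 8 6 12 6 8 5 11 6
8<11: swap(4,4), lo=5 mid=5 ⇒ 9 5 6 5 8 6 12 6 8 5 11 6
6<11: swap(5,5), lo=6 mid=6 ⇒ 9 5 6 5 8 6 12 6 8 5 11 6
12>11: swap(6,11), hi=10 ⇒ 9 5 6 5 8 6 6 6 8 5 11 12
6<11: swap(6,6), lo=7 mid=7 ⇒ 9 5 6 5 8 6 6 6 8 5 11 12
6<11: swap(7,7), lo=8 mid=8 ⇒ 9 5 6 5 8 6 6 6 8 5 11 12
8<11: swap(8,8), lo=9 mid=9 ⇒ 9 5 6 5 8 6 6 6 8 5 11 12
5<11: swap(9,9), lo=10 mid=10 ⇒ 9 5 6 5 8 6 6 6 8 5 11 12
11=11: mid=11
done. lo=10 hi=10; arr=9 5 6 5 8 6 6 6 8 5 11 12

9 5 6 5 8 6 6 6 8 5 11 12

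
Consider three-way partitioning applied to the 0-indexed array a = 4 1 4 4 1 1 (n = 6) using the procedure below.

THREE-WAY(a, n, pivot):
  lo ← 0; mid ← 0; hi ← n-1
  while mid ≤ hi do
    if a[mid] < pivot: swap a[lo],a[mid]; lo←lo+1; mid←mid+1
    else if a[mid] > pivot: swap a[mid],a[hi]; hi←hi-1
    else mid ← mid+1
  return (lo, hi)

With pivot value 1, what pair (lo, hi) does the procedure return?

(0, 2)

lo=0 mid=0 hi=5
4>1: swap(0,5), hi=4 ⇒ 1 1 4 4 1 4
1=1: mid=1
1=1: mid=2
4>1: swap(2,4), hi=3 ⇒ 1 1 1 4 4 4
1=1: mid=3
4>1: swap(3,3), hi=2 ⇒ 1 1 1 4 4 4
done. lo=0 hi=2; a=1 1 1 4 4 4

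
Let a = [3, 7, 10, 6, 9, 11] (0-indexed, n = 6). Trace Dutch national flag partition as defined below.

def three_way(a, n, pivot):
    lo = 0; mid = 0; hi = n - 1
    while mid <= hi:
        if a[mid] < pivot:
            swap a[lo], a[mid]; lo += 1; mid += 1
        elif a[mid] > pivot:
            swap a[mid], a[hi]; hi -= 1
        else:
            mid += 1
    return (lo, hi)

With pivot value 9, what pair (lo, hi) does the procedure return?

pivot = 9; lo=0, mid=0, hi=5
a[mid]=3<9: swap a[0],a[0]; lo=1,mid=1 → [3, 7, 10, 6, 9, 11]
a[mid]=7<9: swap a[1],a[1]; lo=2,mid=2 → [3, 7, 10, 6, 9, 11]
a[mid]=10>9: swap a[2],a[5]; hi=4 → [3, 7, 11, 6, 9, 10]
a[mid]=11>9: swap a[2],a[4]; hi=3 → [3, 7, 9, 6, 11, 10]
a[mid]=9=9: mid=3
a[mid]=6<9: swap a[2],a[3]; lo=3,mid=4 → [3, 7, 6, 9, 11, 10]
end: lo=3, hi=3; a = [3, 7, 6, 9, 11, 10]

(3, 3)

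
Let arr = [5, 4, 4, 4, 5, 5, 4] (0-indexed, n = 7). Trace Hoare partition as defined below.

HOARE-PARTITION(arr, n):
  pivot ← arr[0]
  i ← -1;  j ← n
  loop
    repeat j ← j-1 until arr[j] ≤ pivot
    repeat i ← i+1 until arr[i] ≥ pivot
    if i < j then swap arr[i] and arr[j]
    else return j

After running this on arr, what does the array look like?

[4, 4, 4, 4, 5, 5, 5]

pivot = arr[0] = 5; i = -1, j = 7
j→6 (arr[6]=4≤5), i→0 (arr[0]=5≥5); i<j, swap → [4, 4, 4, 4, 5, 5, 5]
j→5 (arr[5]=5≤5), i→4 (arr[4]=5≥5); i<j, swap → [4, 4, 4, 4, 5, 5, 5]
j→4, i→5; i≥j, return j=4. arr = [4, 4, 4, 4, 5, 5, 5]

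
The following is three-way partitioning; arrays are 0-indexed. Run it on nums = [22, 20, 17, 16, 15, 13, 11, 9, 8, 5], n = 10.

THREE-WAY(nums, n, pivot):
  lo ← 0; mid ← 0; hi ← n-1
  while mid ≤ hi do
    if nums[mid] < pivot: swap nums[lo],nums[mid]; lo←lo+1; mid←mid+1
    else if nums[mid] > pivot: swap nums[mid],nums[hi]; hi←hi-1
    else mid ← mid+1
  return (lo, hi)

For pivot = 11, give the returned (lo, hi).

pivot = 11; lo=0, mid=0, hi=9
nums[mid]=22>11: swap nums[0],nums[9]; hi=8 → [5, 20, 17, 16, 15, 13, 11, 9, 8, 22]
nums[mid]=5<11: swap nums[0],nums[0]; lo=1,mid=1 → [5, 20, 17, 16, 15, 13, 11, 9, 8, 22]
nums[mid]=20>11: swap nums[1],nums[8]; hi=7 → [5, 8, 17, 16, 15, 13, 11, 9, 20, 22]
nums[mid]=8<11: swap nums[1],nums[1]; lo=2,mid=2 → [5, 8, 17, 16, 15, 13, 11, 9, 20, 22]
nums[mid]=17>11: swap nums[2],nums[7]; hi=6 → [5, 8, 9, 16, 15, 13, 11, 17, 20, 22]
nums[mid]=9<11: swap nums[2],nums[2]; lo=3,mid=3 → [5, 8, 9, 16, 15, 13, 11, 17, 20, 22]
nums[mid]=16>11: swap nums[3],nums[6]; hi=5 → [5, 8, 9, 11, 15, 13, 16, 17, 20, 22]
nums[mid]=11=11: mid=4
nums[mid]=15>11: swap nums[4],nums[5]; hi=4 → [5, 8, 9, 11, 13, 15, 16, 17, 20, 22]
nums[mid]=13>11: swap nums[4],nums[4]; hi=3 → [5, 8, 9, 11, 13, 15, 16, 17, 20, 22]
end: lo=3, hi=3; nums = [5, 8, 9, 11, 13, 15, 16, 17, 20, 22]

(3, 3)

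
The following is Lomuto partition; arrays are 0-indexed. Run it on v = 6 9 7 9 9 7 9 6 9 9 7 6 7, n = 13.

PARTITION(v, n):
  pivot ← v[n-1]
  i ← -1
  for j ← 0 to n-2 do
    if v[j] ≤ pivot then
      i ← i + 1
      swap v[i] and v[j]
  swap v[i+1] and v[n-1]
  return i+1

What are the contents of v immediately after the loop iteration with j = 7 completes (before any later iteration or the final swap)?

6 7 7 6 9 9 9 9 9 9 7 6 7

pivot = v[12] = 7; i = -1
j=0: v[0]=6 ≤ 7 → i=0, swap v[0],v[0] (no change) → 6 9 7 9 9 7 9 6 9 9 7 6 7
j=1: v[1]=9 > 7 → no swap
j=2: v[2]=7 ≤ 7 → i=1, swap v[1],v[2] → 6 7 9 9 9 7 9 6 9 9 7 6 7
j=3: v[3]=9 > 7 → no swap
j=4: v[4]=9 > 7 → no swap
j=5: v[5]=7 ≤ 7 → i=2, swap v[2],v[5] → 6 7 7 9 9 9 9 6 9 9 7 6 7
j=6: v[6]=9 > 7 → no swap
j=7: v[7]=6 ≤ 7 → i=3, swap v[3],v[7] → 6 7 7 6 9 9 9 9 9 9 7 6 7
(after j=7) v = 6 7 7 6 9 9 9 9 9 9 7 6 7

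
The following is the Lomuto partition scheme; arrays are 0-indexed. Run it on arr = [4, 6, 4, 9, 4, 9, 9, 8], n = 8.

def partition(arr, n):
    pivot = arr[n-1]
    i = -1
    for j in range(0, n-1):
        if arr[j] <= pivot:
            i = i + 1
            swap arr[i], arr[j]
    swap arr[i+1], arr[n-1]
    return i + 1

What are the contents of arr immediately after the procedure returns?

pivot = arr[7] = 8; i = -1
j=0: arr[0]=4 ≤ 8 → i=0, swap arr[0],arr[0] (no change) → [4, 6, 4, 9, 4, 9, 9, 8]
j=1: arr[1]=6 ≤ 8 → i=1, swap arr[1],arr[1] (no change) → [4, 6, 4, 9, 4, 9, 9, 8]
j=2: arr[2]=4 ≤ 8 → i=2, swap arr[2],arr[2] (no change) → [4, 6, 4, 9, 4, 9, 9, 8]
j=3: arr[3]=9 > 8 → no swap
j=4: arr[4]=4 ≤ 8 → i=3, swap arr[3],arr[4] → [4, 6, 4, 4, 9, 9, 9, 8]
j=5: arr[5]=9 > 8 → no swap
j=6: arr[6]=9 > 8 → no swap
final swap arr[4],arr[7] → [4, 6, 4, 4, 8, 9, 9, 9]; return 4

[4, 6, 4, 4, 8, 9, 9, 9]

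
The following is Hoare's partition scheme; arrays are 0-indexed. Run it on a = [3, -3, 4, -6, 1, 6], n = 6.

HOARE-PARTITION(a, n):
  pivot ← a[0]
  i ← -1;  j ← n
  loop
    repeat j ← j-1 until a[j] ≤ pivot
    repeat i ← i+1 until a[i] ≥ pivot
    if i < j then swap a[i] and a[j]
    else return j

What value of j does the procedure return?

pivot=3
j stops at 4 (1), i stops at 0 (3); swap ⇒ [1, -3, 4, -6, 3, 6]
j stops at 3 (-6), i stops at 2 (4); swap ⇒ [1, -3, -6, 4, 3, 6]
j stops at 2, i stops at 3; i≥j ⇒ return 2. a=[1, -3, -6, 4, 3, 6]

2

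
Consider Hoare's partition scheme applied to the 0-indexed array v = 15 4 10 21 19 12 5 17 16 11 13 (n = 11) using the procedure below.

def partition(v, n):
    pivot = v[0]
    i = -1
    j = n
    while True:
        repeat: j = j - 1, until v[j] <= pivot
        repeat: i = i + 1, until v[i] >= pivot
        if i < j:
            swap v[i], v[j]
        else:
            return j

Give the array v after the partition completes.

13 4 10 11 5 12 19 17 16 21 15

pivot = v[0] = 15; i = -1, j = 11
j→10 (v[10]=13≤15), i→0 (v[0]=15≥15); i<j, swap → 13 4 10 21 19 12 5 17 16 11 15
j→9 (v[9]=11≤15), i→3 (v[3]=21≥15); i<j, swap → 13 4 10 11 19 12 5 17 16 21 15
j→6 (v[6]=5≤15), i→4 (v[4]=19≥15); i<j, swap → 13 4 10 11 5 12 19 17 16 21 15
j→5, i→6; i≥j, return j=5. v = 13 4 10 11 5 12 19 17 16 21 15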